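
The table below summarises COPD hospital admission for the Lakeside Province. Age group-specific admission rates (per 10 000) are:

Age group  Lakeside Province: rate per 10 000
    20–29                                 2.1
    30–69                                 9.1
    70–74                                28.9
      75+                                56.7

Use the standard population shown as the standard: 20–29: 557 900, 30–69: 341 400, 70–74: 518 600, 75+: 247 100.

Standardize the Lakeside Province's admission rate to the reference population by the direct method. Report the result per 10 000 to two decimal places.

Standard total = 1 665 000; weights = 0.3351, 0.2050, 0.3115, 0.1484.
Standardized rate: 0.3351×2.1 + 0.2050×9.1 + 0.3115×28.9 + 0.1484×56.7 = 19.9858 per 10 000.

19.99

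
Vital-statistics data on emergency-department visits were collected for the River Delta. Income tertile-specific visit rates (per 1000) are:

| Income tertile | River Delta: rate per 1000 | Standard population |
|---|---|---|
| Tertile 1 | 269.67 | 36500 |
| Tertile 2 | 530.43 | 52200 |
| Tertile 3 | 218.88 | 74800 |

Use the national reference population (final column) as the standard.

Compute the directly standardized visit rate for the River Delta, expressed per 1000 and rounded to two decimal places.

Standard total = 163500; weights = 0.2232, 0.3193, 0.4575.
Standardized rate: 0.2232×269.67 + 0.3193×530.43 + 0.4575×218.88 = 329.6858 per 1000.

329.69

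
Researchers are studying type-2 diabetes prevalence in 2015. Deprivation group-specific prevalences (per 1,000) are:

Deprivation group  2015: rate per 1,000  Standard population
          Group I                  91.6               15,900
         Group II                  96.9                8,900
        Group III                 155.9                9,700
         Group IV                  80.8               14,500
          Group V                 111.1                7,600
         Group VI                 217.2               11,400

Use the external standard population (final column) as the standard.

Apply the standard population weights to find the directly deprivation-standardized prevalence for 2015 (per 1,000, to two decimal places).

Standard total = 68,000; weights = 0.2338, 0.1309, 0.1426, 0.2132, 0.1118, 0.1676.
Standardized rate: 0.2338×91.6 + 0.1309×96.9 + 0.1426×155.9 + 0.2132×80.8 + 0.1118×111.1 + 0.1676×217.2 = 122.3988 per 1,000.

122.40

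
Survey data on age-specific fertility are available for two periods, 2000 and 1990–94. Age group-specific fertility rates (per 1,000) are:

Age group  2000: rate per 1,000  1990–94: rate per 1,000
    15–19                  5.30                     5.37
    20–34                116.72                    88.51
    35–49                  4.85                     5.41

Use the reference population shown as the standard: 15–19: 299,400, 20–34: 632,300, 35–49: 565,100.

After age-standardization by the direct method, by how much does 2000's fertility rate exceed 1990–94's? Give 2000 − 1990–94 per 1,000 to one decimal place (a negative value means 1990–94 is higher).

Standard total = 1,496,800; weights = 0.2000, 0.4224, 0.3775.
2000: 0.2000×5.30 + 0.4224×116.72 + 0.3775×4.85 = 52.1978 per 1,000.
1990–94: 0.2000×5.37 + 0.4224×88.51 + 0.3775×5.41 = 40.5063 per 1,000.
Difference = 52.1978 − 40.5063 = 11.6915.

11.7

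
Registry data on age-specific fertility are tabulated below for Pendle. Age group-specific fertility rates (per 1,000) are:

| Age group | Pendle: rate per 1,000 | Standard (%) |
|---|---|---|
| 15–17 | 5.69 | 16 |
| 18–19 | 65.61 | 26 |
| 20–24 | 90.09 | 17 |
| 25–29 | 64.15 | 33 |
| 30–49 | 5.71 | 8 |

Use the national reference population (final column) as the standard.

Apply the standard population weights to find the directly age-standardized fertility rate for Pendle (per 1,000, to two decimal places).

54.91

Standard weights: 0.16, 0.26, 0.17, 0.33, 0.08.
Standardized rate: 0.1600×5.69 + 0.2600×65.61 + 0.1700×90.09 + 0.3300×64.15 + 0.0800×5.71 = 54.9106 per 1,000.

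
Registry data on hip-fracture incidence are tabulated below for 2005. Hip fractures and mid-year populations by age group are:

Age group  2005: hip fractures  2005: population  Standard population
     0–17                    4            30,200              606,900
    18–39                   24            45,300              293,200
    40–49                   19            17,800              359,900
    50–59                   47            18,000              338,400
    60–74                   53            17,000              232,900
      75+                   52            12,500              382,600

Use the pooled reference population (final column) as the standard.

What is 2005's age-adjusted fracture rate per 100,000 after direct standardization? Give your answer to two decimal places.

172.60

Age-specific rates per 100,000 for 2005: 13.25, 52.98, 106.74, 261.11, 311.76, 416.00.
Standard total = 2,213,900; weights = 0.2741, 0.1324, 0.1626, 0.1529, 0.1052, 0.1728.
Standardized rate: 0.2741×13.25 + 0.1324×52.98 + 0.1626×106.74 + 0.1529×261.11 + 0.1052×311.76 + 0.1728×416.00 = 172.6004 per 100,000.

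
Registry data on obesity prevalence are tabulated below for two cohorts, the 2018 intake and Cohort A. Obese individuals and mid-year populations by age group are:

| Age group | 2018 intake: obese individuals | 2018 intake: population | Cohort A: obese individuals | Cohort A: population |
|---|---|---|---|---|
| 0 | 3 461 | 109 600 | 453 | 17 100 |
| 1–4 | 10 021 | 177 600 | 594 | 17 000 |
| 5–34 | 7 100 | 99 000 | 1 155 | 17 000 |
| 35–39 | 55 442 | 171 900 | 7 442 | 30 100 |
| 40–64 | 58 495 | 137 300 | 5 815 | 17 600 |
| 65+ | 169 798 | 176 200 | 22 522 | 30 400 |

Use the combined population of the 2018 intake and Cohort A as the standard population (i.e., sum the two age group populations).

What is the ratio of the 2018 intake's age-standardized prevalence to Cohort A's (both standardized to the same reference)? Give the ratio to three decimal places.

Age-specific rates per 1 000 for the 2018 intake: 31.578, 56.425, 71.717, 322.525, 426.038, 963.666.
For Cohort A: 26.491, 34.941, 67.941, 247.243, 330.398, 740.855.
Combined standard total = 1 000 800; weights = 0.1266, 0.1944, 0.1159, 0.2018, 0.1548, 0.2064.
The 2018 intake: 0.1266×31.578 + 0.1944×56.425 + 0.1159×71.717 + 0.2018×322.525 + 0.1548×426.038 + 0.2064×963.666 = 353.2545 per 1 000.
Cohort A: 0.1266×26.491 + 0.1944×34.941 + 0.1159×67.941 + 0.2018×247.243 + 0.1548×330.398 + 0.2064×740.855 = 272.0019 per 1 000.
Ratio = 353.2545 ÷ 272.0019 = 1.29872.

1.299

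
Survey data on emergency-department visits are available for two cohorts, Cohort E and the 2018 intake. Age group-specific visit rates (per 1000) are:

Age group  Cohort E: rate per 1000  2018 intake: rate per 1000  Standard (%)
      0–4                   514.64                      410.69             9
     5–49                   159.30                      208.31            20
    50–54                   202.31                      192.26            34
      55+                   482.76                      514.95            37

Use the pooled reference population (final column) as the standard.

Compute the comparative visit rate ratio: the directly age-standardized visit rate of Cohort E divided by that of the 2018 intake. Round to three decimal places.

Standard weights: 0.09, 0.20, 0.34, 0.37.
Cohort E: 0.0900×514.64 + 0.2000×159.30 + 0.3400×202.31 + 0.3700×482.76 = 325.5842 per 1000.
The 2018 intake: 0.0900×410.69 + 0.2000×208.31 + 0.3400×192.26 + 0.3700×514.95 = 334.5240 per 1000.
Ratio = 325.5842 ÷ 334.5240 = 0.97328.

0.973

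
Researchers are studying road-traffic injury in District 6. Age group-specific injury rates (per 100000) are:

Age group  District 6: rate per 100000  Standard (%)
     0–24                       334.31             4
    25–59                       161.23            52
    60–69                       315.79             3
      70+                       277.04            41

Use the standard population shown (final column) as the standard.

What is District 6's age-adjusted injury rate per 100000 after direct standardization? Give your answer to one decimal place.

220.3

Standard weights: 0.04, 0.52, 0.03, 0.41.
Standardized rate: 0.0400×334.31 + 0.5200×161.23 + 0.0300×315.79 + 0.4100×277.04 = 220.2721 per 100000.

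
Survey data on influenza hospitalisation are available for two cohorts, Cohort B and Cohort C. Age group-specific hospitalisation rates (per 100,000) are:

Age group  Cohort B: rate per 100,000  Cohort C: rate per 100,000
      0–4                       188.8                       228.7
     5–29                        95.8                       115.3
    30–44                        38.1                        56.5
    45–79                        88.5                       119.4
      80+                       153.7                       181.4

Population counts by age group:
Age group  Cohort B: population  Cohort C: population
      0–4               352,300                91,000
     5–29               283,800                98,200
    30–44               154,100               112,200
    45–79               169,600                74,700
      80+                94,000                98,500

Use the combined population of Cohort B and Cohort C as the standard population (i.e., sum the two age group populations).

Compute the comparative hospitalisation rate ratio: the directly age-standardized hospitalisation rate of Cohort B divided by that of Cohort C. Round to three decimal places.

Combined standard total = 1,528,400; weights = 0.2900, 0.2499, 0.1742, 0.1598, 0.1259.
Cohort B: 0.2900×188.8 + 0.2499×95.8 + 0.1742×38.1 + 0.1598×88.5 + 0.1259×153.7 = 118.8462 per 100,000.
Cohort C: 0.2900×228.7 + 0.2499×115.3 + 0.1742×56.5 + 0.1598×119.4 + 0.1259×181.4 = 146.9263 per 100,000.
Ratio = 118.8462 ÷ 146.9263 = 0.80888.

0.809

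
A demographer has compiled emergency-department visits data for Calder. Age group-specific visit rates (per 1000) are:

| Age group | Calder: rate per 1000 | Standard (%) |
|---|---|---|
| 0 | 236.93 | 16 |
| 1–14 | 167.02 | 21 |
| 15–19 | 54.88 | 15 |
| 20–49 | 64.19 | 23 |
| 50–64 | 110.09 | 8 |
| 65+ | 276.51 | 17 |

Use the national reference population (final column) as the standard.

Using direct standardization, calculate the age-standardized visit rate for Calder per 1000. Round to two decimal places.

Standard weights: 0.16, 0.21, 0.15, 0.23, 0.08, 0.17.
Standardized rate: 0.1600×236.93 + 0.2100×167.02 + 0.1500×54.88 + 0.2300×64.19 + 0.0800×110.09 + 0.1700×276.51 = 151.7926 per 1000.

151.79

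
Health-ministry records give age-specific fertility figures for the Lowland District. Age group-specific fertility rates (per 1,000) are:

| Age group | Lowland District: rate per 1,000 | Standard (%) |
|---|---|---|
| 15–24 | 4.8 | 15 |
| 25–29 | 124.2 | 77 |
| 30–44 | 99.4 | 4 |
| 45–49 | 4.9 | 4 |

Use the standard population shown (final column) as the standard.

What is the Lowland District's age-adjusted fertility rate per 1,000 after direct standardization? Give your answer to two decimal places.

100.53

Standard weights: 0.15, 0.77, 0.04, 0.04.
Standardized rate: 0.1500×4.8 + 0.7700×124.2 + 0.0400×99.4 + 0.0400×4.9 = 100.5260 per 1,000.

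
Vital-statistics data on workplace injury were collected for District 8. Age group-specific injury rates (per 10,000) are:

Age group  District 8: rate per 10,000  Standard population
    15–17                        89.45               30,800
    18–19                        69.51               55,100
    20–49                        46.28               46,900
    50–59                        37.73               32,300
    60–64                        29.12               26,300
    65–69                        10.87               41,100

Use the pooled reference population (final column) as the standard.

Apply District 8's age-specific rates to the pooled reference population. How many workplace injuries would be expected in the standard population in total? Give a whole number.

1119

Expected workplace injuries = Σ (standard pop × age-specific rate ÷ 10,000)
= 30,800×89.45/10,000 + 55,100×69.51/10,000 + 46,900×46.28/10,000 + 32,300×37.73/10,000 + 26,300×29.12/10,000 + 41,100×10.87/10,000
= 275.51 + 383.00 + 217.05 + 121.87 + 76.59 + 44.68 = 1118.69.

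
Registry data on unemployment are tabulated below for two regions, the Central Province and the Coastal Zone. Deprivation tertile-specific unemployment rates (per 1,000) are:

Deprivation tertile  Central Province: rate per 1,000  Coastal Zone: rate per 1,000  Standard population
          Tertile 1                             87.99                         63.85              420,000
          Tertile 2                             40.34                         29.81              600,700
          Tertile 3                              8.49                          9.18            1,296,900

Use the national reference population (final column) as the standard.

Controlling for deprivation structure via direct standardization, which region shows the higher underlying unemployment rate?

Central Province

Standard total = 2,317,600; weights = 0.1812, 0.2592, 0.5596.
The Central Province: 0.1812×87.99 + 0.2592×40.34 + 0.5596×8.49 = 31.1524 per 1,000.
The Coastal Zone: 0.1812×63.85 + 0.2592×29.81 + 0.5596×9.18 = 24.4345 per 1,000.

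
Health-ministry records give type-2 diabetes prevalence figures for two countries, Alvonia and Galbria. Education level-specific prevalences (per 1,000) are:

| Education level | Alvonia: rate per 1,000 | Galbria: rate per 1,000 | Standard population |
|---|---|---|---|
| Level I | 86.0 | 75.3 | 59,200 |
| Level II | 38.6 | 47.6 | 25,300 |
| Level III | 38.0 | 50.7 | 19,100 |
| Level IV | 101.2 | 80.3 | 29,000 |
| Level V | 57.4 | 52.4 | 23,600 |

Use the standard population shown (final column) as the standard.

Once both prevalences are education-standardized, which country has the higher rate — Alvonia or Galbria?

Alvonia

Standard total = 156,200; weights = 0.3790, 0.1620, 0.1223, 0.1857, 0.1511.
Alvonia: 0.3790×86.0 + 0.1620×38.6 + 0.1223×38.0 + 0.1857×101.2 + 0.1511×57.4 = 70.9540 per 1,000.
Galbria: 0.3790×75.3 + 0.1620×47.6 + 0.1223×50.7 + 0.1857×80.3 + 0.1511×52.4 = 65.2737 per 1,000.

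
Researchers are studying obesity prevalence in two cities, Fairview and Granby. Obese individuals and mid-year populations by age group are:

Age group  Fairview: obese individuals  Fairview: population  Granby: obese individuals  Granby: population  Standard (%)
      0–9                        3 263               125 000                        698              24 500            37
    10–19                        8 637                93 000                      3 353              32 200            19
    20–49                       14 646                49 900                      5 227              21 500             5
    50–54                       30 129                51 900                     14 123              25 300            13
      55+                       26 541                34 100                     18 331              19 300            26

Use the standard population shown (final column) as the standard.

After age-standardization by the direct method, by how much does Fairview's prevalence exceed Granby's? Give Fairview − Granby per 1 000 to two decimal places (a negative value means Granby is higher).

-42.18

Age-specific rates per 1 000 for Fairview: 26.104, 92.871, 293.507, 580.520, 778.328.
For Granby: 28.490, 104.130, 243.116, 558.221, 949.793.
Standard weights: 0.37, 0.19, 0.05, 0.13, 0.26.
Fairview: 0.3700×26.104 + 0.1900×92.871 + 0.0500×293.507 + 0.1300×580.520 + 0.2600×778.328 = 319.8123 per 1 000.
Granby: 0.3700×28.490 + 0.1900×104.130 + 0.0500×243.116 + 0.1300×558.221 + 0.2600×949.793 = 361.9967 per 1 000.
Difference = 319.8123 − 361.9967 = -42.1844.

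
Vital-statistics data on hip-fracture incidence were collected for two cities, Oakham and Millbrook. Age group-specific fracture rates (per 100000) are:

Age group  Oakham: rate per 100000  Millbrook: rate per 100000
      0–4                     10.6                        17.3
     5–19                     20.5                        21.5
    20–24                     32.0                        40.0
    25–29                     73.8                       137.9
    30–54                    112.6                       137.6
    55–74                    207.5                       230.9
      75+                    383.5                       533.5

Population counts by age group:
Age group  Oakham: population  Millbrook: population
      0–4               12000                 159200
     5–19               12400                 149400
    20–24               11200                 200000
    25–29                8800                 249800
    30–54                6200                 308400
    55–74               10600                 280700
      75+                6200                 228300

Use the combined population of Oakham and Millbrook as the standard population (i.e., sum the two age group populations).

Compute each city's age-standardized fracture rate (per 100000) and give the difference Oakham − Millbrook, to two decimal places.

Combined standard total = 1643200; weights = 0.1042, 0.0985, 0.1285, 0.1574, 0.1915, 0.1773, 0.1427.
Oakham: 0.1042×10.6 + 0.0985×20.5 + 0.1285×32.0 + 0.1574×73.8 + 0.1915×112.6 + 0.1773×207.5 + 0.1427×383.5 = 131.9220 per 100000.
Millbrook: 0.1042×17.3 + 0.0985×21.5 + 0.1285×40.0 + 0.1574×137.9 + 0.1915×137.6 + 0.1773×230.9 + 0.1427×533.5 = 174.1756 per 100000.
Difference = 131.9220 − 174.1756 = -42.2536.

-42.25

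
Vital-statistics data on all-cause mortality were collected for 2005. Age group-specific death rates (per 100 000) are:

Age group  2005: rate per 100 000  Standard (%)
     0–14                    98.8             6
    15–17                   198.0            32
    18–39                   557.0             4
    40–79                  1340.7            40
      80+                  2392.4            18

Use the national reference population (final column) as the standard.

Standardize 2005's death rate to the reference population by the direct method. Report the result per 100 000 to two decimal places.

1058.48

Standard weights: 0.06, 0.32, 0.04, 0.40, 0.18.
Standardized rate: 0.0600×98.8 + 0.3200×198.0 + 0.0400×557.0 + 0.4000×1340.7 + 0.1800×2392.4 = 1058.4800 per 100 000.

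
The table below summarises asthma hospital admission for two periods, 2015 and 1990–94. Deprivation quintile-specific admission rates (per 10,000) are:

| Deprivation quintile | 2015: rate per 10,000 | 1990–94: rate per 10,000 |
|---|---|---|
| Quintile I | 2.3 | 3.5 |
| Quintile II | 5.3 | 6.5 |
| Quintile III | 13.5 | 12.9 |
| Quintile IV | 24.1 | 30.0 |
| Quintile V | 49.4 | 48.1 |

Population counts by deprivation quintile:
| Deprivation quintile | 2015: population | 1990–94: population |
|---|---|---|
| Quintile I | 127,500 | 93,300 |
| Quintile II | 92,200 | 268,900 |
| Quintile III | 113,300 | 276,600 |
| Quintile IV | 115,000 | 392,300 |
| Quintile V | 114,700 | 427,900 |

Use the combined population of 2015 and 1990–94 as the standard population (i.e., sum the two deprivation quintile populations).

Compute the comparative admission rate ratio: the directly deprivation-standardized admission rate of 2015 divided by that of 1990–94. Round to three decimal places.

0.944

Combined standard total = 2,021,700; weights = 0.1092, 0.1786, 0.1929, 0.2509, 0.2684.
2015: 0.1092×2.3 + 0.1786×5.3 + 0.1929×13.5 + 0.2509×24.1 + 0.2684×49.4 = 23.1071 per 10,000.
1990–94: 0.1092×3.5 + 0.1786×6.5 + 0.1929×12.9 + 0.2509×30.0 + 0.2684×48.1 = 24.4684 per 10,000.
Ratio = 23.1071 ÷ 24.4684 = 0.94437.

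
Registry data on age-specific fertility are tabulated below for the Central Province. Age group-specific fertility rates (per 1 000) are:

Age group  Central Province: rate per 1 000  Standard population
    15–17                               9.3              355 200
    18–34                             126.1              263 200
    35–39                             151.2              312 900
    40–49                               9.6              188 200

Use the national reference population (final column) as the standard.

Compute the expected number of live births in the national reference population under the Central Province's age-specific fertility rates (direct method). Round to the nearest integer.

Expected live births = Σ (standard pop × age-specific rate ÷ 1 000)
= 355 200×9.3/1 000 + 263 200×126.1/1 000 + 312 900×151.2/1 000 + 188 200×9.6/1 000
= 3303.36 + 33189.52 + 47310.48 + 1806.72 = 85610.08.

85610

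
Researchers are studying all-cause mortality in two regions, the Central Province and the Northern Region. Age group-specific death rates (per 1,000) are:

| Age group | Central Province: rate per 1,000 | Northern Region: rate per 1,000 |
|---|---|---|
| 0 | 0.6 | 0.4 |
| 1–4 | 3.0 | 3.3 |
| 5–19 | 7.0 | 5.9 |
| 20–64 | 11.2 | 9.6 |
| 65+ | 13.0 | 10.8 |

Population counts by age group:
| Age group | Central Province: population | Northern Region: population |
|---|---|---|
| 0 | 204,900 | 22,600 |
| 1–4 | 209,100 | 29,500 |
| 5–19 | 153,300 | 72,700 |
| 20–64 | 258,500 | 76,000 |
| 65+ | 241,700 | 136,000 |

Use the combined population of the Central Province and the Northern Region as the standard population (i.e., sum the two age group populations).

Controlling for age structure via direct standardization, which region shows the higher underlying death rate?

Central Province

Combined standard total = 1,404,300; weights = 0.1620, 0.1699, 0.1609, 0.2382, 0.2690.
The Central Province: 0.1620×0.6 + 0.1699×3.0 + 0.1609×7.0 + 0.2382×11.2 + 0.2690×13.0 = 7.8977 per 1,000.
The Northern Region: 0.1620×0.4 + 0.1699×3.3 + 0.1609×5.9 + 0.2382×9.6 + 0.2690×10.8 = 6.7665 per 1,000.
The crude rates (7.36 vs 8.12) would put the Northern Region higher, but that reflects its age composition; once standardized to a common age structure, the Central Province has the higher underlying rate.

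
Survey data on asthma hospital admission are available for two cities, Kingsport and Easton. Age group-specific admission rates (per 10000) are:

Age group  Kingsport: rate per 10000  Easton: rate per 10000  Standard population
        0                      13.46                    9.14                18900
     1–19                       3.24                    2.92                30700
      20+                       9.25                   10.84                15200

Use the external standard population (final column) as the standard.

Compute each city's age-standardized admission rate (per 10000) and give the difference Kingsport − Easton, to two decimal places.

Standard total = 64800; weights = 0.2917, 0.4738, 0.2346.
Kingsport: 0.2917×13.46 + 0.4738×3.24 + 0.2346×9.25 = 7.6306 per 10000.
Easton: 0.2917×9.14 + 0.4738×2.92 + 0.2346×10.84 = 6.5919 per 10000.
Difference = 7.6306 − 6.5919 = 1.0386.

1.04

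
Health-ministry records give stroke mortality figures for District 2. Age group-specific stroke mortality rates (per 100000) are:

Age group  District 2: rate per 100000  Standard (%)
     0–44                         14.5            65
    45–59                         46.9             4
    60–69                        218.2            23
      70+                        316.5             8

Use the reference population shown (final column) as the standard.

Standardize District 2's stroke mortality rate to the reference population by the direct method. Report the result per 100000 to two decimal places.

Standard weights: 0.65, 0.04, 0.23, 0.08.
Standardized rate: 0.6500×14.5 + 0.0400×46.9 + 0.2300×218.2 + 0.0800×316.5 = 86.8070 per 100000.

86.81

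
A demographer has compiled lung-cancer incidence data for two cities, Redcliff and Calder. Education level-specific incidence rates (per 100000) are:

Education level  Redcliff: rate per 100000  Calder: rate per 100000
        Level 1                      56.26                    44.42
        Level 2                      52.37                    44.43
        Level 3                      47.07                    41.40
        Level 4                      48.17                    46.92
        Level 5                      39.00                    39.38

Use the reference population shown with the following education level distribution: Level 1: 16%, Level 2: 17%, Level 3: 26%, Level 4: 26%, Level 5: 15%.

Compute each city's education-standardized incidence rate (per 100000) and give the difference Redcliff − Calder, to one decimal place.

Standard weights: 0.16, 0.17, 0.26, 0.26, 0.15.
Redcliff: 0.1600×56.26 + 0.1700×52.37 + 0.2600×47.07 + 0.2600×48.17 + 0.1500×39.00 = 48.5169 per 100000.
Calder: 0.1600×44.42 + 0.1700×44.43 + 0.2600×41.40 + 0.2600×46.92 + 0.1500×39.38 = 43.5305 per 100000.
Difference = 48.5169 − 43.5305 = 4.9864.

5.0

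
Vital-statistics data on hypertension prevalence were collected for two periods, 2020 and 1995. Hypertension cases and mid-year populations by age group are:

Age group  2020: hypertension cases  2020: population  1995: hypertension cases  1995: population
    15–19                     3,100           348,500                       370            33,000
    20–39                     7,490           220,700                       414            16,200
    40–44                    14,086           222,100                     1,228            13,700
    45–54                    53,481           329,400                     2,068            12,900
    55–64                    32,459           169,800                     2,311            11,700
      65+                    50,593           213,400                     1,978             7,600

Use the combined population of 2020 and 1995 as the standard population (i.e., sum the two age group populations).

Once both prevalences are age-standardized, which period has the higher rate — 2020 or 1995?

1995

Age-specific rates per 1,000 for 2020: 8.895, 33.937, 63.422, 162.359, 191.160, 237.081.
For 1995: 11.212, 25.556, 89.635, 160.310, 197.521, 260.263.
Combined standard total = 1,599,000; weights = 0.2386, 0.1482, 0.1475, 0.2141, 0.1135, 0.1382.
2020: 0.2386×8.895 + 0.1482×33.937 + 0.1475×63.422 + 0.2141×162.359 + 0.1135×191.160 + 0.1382×237.081 = 105.7248 per 1,000.
1995: 0.2386×11.212 + 0.1482×25.556 + 0.1475×89.635 + 0.2141×160.310 + 0.1135×197.521 + 0.1382×260.263 = 112.3889 per 1,000.
The crude rates (107.19 vs 88.00) would put 2020 higher, but that reflects its age composition; once standardized to a common age structure, 1995 has the higher underlying rate.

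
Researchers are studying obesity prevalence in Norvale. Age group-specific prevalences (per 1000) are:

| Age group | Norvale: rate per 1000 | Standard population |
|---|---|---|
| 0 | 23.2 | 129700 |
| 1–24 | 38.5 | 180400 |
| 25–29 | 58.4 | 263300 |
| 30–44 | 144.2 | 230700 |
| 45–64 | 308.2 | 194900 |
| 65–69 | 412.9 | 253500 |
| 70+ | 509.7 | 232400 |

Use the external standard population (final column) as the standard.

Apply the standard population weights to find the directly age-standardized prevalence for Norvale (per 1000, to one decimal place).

Standard total = 1484900; weights = 0.0873, 0.1215, 0.1773, 0.1554, 0.1313, 0.1707, 0.1565.
Standardized rate: 0.0873×23.2 + 0.1215×38.5 + 0.1773×58.4 + 0.1554×144.2 + 0.1313×308.2 + 0.1707×412.9 + 0.1565×509.7 = 230.1776 per 1000.

230.2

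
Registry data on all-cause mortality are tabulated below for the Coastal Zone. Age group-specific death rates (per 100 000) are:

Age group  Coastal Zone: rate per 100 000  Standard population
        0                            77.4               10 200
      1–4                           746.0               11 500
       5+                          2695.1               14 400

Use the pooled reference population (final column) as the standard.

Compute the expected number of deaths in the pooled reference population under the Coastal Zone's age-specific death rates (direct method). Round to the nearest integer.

482

Expected deaths = Σ (standard pop × age-specific rate ÷ 100 000)
= 10 200×77.4/100 000 + 11 500×746.0/100 000 + 14 400×2695.1/100 000
= 7.89 + 85.79 + 388.09 = 481.78.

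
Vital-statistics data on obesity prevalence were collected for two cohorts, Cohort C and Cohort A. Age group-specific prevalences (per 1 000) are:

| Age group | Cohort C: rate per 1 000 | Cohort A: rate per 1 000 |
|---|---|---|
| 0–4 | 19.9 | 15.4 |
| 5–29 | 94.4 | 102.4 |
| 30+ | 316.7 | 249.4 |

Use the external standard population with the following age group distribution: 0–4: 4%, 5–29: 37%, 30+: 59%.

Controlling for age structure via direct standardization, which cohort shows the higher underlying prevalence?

Standard weights: 0.04, 0.37, 0.59.
Cohort C: 0.0400×19.9 + 0.3700×94.4 + 0.5900×316.7 = 222.5770 per 1 000.
Cohort A: 0.0400×15.4 + 0.3700×102.4 + 0.5900×249.4 = 185.6500 per 1 000.

Cohort C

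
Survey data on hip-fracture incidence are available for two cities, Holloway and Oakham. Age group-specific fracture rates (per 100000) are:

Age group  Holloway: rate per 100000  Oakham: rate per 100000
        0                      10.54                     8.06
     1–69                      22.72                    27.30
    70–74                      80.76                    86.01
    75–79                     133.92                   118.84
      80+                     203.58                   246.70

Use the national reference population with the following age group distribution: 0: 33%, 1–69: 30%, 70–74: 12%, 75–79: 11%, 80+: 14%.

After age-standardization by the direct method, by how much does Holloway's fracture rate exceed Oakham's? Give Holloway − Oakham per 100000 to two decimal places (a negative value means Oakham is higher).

Standard weights: 0.33, 0.30, 0.12, 0.11, 0.14.
Holloway: 0.3300×10.54 + 0.3000×22.72 + 0.1200×80.76 + 0.1100×133.92 + 0.1400×203.58 = 63.2178 per 100000.
Oakham: 0.3300×8.06 + 0.3000×27.30 + 0.1200×86.01 + 0.1100×118.84 + 0.1400×246.70 = 68.7814 per 100000.
Difference = 63.2178 − 68.7814 = -5.5636.

-5.56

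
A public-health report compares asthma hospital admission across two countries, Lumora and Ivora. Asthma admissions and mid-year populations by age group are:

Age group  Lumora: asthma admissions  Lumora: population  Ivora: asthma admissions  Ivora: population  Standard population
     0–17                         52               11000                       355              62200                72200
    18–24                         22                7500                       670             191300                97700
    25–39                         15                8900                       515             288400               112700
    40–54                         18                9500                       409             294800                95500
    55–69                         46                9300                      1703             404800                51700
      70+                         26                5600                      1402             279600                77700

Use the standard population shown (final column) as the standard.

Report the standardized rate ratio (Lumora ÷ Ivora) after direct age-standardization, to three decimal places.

Age-specific rates per 10000 for Lumora: 47.27, 29.33, 16.85, 18.95, 49.46, 46.43.
For Ivora: 57.07, 35.02, 17.86, 13.87, 42.07, 50.14.
Standard total = 507500; weights = 0.1423, 0.1925, 0.2221, 0.1882, 0.1019, 0.1531.
Lumora: 0.1423×47.27 + 0.1925×29.33 + 0.2221×16.85 + 0.1882×18.95 + 0.1019×49.46 + 0.1531×46.43 = 31.8277 per 10000.
Ivora: 0.1423×57.07 + 0.1925×35.02 + 0.2221×17.86 + 0.1882×13.87 + 0.1019×42.07 + 0.1531×50.14 = 33.4012 per 10000.
Ratio = 31.8277 ÷ 33.4012 = 0.95289.

0.953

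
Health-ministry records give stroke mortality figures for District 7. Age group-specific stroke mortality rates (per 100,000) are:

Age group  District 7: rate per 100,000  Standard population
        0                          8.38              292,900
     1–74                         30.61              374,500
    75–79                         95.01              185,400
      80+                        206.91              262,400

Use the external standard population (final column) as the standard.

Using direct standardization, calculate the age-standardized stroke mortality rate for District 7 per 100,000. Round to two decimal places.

Standard total = 1,115,200; weights = 0.2626, 0.3358, 0.1662, 0.2353.
Standardized rate: 0.2626×8.38 + 0.3358×30.61 + 0.1662×95.01 + 0.2353×206.91 = 76.9602 per 100,000.

76.96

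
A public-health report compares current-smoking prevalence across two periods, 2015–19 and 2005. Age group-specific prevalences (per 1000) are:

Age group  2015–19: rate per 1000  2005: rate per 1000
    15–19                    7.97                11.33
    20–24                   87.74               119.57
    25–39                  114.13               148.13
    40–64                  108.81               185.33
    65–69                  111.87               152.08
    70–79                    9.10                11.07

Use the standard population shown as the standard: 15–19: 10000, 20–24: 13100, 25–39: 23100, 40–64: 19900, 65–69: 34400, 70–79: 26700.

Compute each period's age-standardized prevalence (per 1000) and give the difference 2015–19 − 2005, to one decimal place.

Standard total = 127200; weights = 0.0786, 0.1030, 0.1816, 0.1564, 0.2704, 0.2099.
2015–19: 0.0786×7.97 + 0.1030×87.74 + 0.1816×114.13 + 0.1564×108.81 + 0.2704×111.87 + 0.2099×9.10 = 79.5764 per 1000.
2005: 0.0786×11.33 + 0.1030×119.57 + 0.1816×148.13 + 0.1564×185.33 + 0.2704×152.08 + 0.2099×11.07 = 112.5523 per 1000.
Difference = 79.5764 − 112.5523 = -32.9760.

-33.0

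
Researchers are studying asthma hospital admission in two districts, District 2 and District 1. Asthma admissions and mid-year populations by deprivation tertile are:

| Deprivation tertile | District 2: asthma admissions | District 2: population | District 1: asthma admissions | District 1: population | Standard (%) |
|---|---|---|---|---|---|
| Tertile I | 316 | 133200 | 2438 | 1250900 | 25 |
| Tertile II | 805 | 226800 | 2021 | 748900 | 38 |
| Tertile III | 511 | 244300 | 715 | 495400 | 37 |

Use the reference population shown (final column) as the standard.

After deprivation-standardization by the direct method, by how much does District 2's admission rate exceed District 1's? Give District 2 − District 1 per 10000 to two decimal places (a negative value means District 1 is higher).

6.69

Deprivation-specific rates per 10000 for District 2: 23.72, 35.49, 20.92.
For District 1: 19.49, 26.99, 14.43.
Standard weights: 0.25, 0.38, 0.37.
District 2: 0.2500×23.72 + 0.3800×35.49 + 0.3700×20.92 = 27.1578 per 10000.
District 1: 0.2500×19.49 + 0.3800×26.99 + 0.3700×14.43 = 20.4674 per 10000.
Difference = 27.1578 − 20.4674 = 6.6904.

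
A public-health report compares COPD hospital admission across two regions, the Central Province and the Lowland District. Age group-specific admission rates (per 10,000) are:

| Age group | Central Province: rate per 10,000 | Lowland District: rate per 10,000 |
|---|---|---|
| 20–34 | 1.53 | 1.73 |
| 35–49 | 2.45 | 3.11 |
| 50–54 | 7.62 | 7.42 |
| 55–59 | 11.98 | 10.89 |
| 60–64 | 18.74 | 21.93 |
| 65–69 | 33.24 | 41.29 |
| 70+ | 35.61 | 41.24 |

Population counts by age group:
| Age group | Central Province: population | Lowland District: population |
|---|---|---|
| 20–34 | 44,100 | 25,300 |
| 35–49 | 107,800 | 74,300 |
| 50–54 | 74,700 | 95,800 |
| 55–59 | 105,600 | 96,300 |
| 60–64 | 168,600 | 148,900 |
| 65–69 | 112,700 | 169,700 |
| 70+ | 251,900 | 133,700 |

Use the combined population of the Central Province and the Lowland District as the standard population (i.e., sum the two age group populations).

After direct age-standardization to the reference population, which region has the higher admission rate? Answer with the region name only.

Lowland District

Combined standard total = 1,609,400; weights = 0.0431, 0.1131, 0.1059, 0.1255, 0.1973, 0.1755, 0.2396.
The Central Province: 0.0431×1.53 + 0.1131×2.45 + 0.1059×7.62 + 0.1255×11.98 + 0.1973×18.74 + 0.1755×33.24 + 0.2396×35.61 = 20.7148 per 10,000.
The Lowland District: 0.0431×1.73 + 0.1131×3.11 + 0.1059×7.42 + 0.1255×10.89 + 0.1973×21.93 + 0.1755×41.29 + 0.2396×41.24 = 24.0309 per 10,000.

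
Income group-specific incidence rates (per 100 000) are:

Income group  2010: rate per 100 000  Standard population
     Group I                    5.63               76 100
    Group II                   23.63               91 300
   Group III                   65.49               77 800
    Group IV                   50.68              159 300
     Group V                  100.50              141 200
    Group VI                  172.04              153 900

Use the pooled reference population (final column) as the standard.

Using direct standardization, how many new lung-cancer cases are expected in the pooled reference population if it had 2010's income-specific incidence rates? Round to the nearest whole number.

564

Expected new lung-cancer cases = Σ (standard pop × income-specific rate ÷ 100 000)
= 76 100×5.63/100 000 + 91 300×23.63/100 000 + 77 800×65.49/100 000 + 159 300×50.68/100 000 + 141 200×100.50/100 000 + 153 900×172.04/100 000
= 4.28 + 21.57 + 50.95 + 80.73 + 141.91 + 264.77 = 564.22.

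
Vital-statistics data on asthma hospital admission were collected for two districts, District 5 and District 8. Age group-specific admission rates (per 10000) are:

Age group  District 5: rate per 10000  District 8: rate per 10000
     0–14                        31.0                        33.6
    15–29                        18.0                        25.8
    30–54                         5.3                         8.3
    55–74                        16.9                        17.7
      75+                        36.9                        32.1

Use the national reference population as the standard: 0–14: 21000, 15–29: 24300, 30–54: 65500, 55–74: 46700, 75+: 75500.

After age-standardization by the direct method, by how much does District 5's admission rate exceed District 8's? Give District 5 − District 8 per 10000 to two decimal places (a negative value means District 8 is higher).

Standard total = 233000; weights = 0.0901, 0.1043, 0.2811, 0.2004, 0.3240.
District 5: 0.0901×31.0 + 0.1043×18.0 + 0.2811×5.3 + 0.2004×16.9 + 0.3240×36.9 = 21.5053 per 10000.
District 8: 0.0901×33.6 + 0.1043×25.8 + 0.2811×8.3 + 0.2004×17.7 + 0.3240×32.1 = 22.0014 per 10000.
Difference = 21.5053 − 22.0014 = -0.4961.

-0.50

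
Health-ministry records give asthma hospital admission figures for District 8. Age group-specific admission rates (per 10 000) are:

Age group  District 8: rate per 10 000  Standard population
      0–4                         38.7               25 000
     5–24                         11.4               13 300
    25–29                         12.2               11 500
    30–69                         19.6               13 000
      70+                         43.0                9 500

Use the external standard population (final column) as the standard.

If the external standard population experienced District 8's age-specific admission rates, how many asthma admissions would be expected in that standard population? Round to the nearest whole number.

192

Expected asthma admissions = Σ (standard pop × age-specific rate ÷ 10 000)
= 25 000×38.7/10 000 + 13 300×11.4/10 000 + 11 500×12.2/10 000 + 13 000×19.6/10 000 + 9 500×43.0/10 000
= 96.75 + 15.16 + 14.03 + 25.48 + 40.85 = 192.27.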